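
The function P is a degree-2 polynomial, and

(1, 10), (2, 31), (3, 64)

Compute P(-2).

Write P(m) = am² + bm + c; the 3 given values yield a linear system in the 3 coefficients.
Solving, P(m) = 6m² + 3m + 1.
Then P(-2) = 19.

19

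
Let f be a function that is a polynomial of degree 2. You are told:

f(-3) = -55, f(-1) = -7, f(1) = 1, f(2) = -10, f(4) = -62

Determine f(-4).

Write f(k) = ak² + bk + c; the 5 given values yield a linear system in the 3 coefficients.
Solving, f(k) = -5k² + 4k + 2.
Then f(-4) = -94.

-94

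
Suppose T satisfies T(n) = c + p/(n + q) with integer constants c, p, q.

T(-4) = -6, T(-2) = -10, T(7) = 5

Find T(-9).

-3

(T(n) − c)(n + q) = p for each data point; the three points give a linear system in c and q, then p follows.
Solving: c = 0, q = -1, p = 30, so T(n) = 30/(n − 1).
Then T(-9) = 0 + 30/(-10) = -3.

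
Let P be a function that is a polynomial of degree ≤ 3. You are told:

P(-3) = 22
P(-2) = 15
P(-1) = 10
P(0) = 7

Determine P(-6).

Write P(t) = at³ + bt² + ct + d; the 4 given values yield a linear system in the 4 coefficients.
Solving, the leading coefficient vanishes, and P(t) = t² - 2t + 7.
Then P(-6) = 55.

55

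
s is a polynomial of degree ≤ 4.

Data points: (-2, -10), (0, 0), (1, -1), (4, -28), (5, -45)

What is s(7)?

-91

Write s(n) = an^4 + bn³ + cn² + dn + e; the 5 given values yield a linear system in the 5 coefficients.
Solving, the top 2 coefficients vanish, and s(n) = -2n² + n.
Then s(7) = -91.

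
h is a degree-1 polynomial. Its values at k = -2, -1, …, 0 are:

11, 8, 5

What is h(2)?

Write h(k) = ak + b; the 3 given values yield a linear system in the 2 coefficients.
Solving, h(k) = -3k + 5.
Then h(2) = -1.

-1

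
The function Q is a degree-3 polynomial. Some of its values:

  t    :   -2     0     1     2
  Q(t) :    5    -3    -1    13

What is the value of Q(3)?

Write Q(t) = at³ + bt² + ct + d; the 4 given values yield a linear system in the 4 coefficients.
Solving, Q(t) = t³ + 3t² - 2t - 3.
Then Q(3) = 45.

45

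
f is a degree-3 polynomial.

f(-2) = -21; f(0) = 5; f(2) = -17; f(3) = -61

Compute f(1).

Write f(t) = at³ + bt² + ct + d; the 4 given values yield a linear system in the 4 coefficients.
Solving, f(t) = -t³ - 6t² + 5t + 5.
Then f(1) = 3.

3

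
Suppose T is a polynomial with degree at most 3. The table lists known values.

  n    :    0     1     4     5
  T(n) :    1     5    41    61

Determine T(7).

Write T(n) = an³ + bn² + cn + d; the 4 given values yield a linear system in the 4 coefficients.
Solving, the leading coefficient vanishes, and T(n) = 2n² + 2n + 1.
Then T(7) = 113.

113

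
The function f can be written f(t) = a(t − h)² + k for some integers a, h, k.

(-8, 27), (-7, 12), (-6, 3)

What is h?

First differences -15, -9; second difference 6 = 2a, so a = 3.
Expanding, the t-coefficient is −2ah = -6h; matching it to the data gives h = -5, and then k = 0.
So f(t) = 3(t + 5)² + 0.
Hence h = -5.

-5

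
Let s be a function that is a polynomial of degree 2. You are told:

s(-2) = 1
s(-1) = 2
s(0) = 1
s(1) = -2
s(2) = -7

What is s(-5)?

First differences: 1, -1, -3, -5. Second differences: -2, -2, -2.
Level-2 differences are constant, so s has degree 2.
Fitting a degree-2 polynomial gives s(n) = -n² - 2n + 1.
Then s(-5) = -14.

-14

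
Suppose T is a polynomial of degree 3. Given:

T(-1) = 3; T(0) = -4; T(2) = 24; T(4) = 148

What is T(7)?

619

Write T(x) = ax³ + bx² + cx + d; the 4 given values yield a linear system in the 4 coefficients.
Solving, T(x) = x³ + 6x² - 2x - 4.
Then T(7) = 619.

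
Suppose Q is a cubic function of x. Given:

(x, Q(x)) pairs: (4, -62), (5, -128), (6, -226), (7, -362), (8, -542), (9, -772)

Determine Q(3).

First differences: -66, -98, -136, -180, -230. Second differences: -32, -38, -44, -50. Third differences: -6, -6, -6.
Level-3 differences are constant, so Q has degree 3.
Fitting a degree-3 polynomial gives Q(x) = -x³ - x² + 4x + 2.
Then Q(3) = -22.

-22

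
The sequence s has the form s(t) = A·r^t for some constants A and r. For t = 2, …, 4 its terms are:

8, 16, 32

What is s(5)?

Consecutive ratio: 16/8 = 2, and 32/16 = 2, so r = 2.
Then A·2^2 = 8 gives A = 2, and s(t) = 2·2^t.
s(5) = 2·2^5 = 64.

64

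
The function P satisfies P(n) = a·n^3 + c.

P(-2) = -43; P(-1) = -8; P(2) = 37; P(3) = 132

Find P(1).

2

From P(-2) = -43 and P(-1) = -8: -8a + c = -43 and -1a + c = -8.
Subtracting: 7a = 35, so a = 5; then c = -43 − 5·(-8) = -3.
So P(n) = 5n³ − 3, and P(1) = 2.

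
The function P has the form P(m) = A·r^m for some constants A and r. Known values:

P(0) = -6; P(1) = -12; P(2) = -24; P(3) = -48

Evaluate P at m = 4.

Consecutive ratio: -12/(-6) = 2, and -24/(-12) = 2, so r = 2.
Then A·2^0 = -6 gives A = -6, and P(m) = -6·2^m.
P(4) = -6·2^4 = -96.

-96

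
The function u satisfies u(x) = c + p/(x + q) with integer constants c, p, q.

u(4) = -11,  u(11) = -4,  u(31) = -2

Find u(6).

-7

(u(x) − c)(x + q) = p for each data point; the three points give a linear system in c and q, then p follows.
Solving: c = -1, q = -1, p = -30, so u(x) = -1 − 30/(x − 1).
Then u(6) = -1 − 30/5 = -7.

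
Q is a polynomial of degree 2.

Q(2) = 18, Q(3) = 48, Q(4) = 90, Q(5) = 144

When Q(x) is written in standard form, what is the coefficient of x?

Write Q(x) = ax² + bx + c; the 4 given values yield a linear system in the 3 coefficients.
Solving, Q(x) = 6x² - 6.
The coefficient of x is 0.

0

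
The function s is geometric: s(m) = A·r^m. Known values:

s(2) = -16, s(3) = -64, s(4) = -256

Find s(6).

Consecutive ratio: -64/(-16) = 4, and -256/(-64) = 4, so r = 4.
Then A·4^2 = -16 gives A = -1, and s(m) = -1·4^m.
s(6) = -1·4^6 = -4096.

-4096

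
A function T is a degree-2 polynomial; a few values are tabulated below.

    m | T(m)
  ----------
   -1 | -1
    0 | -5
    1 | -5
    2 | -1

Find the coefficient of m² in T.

First differences: -4, 0, 4. Second differences: 4, 4.
Level-2 differences are constant, so T has degree 2.
Fitting a degree-2 polynomial gives T(m) = 2m² - 2m - 5.
The coefficient of m² is 2.

2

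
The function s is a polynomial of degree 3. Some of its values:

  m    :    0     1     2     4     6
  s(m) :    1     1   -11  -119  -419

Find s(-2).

13

Write s(m) = am³ + bm² + cm + d; the 5 given values yield a linear system in the 4 coefficients.
Solving, s(m) = -2m³ + 2m + 1.
Then s(-2) = 13.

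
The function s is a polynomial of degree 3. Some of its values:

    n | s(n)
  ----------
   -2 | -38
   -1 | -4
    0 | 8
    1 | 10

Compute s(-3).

Write s(n) = an³ + bn² + cn + d; the 4 given values yield a linear system in the 4 coefficients.
Solving, s(n) = 2n³ - 5n² + 5n + 8.
Then s(-3) = -106.

-106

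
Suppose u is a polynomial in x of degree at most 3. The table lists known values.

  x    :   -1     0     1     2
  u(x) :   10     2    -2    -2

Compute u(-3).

38

Write u(x) = ax³ + bx² + cx + d; the 4 given values yield a linear system in the 4 coefficients.
Solving, the leading coefficient vanishes, and u(x) = 2x² - 6x + 2.
Then u(-3) = 38.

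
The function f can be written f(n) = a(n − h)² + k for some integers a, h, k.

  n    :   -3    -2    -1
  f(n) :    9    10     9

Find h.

First differences 1, -1; second difference -2 = 2a, so a = -1.
Expanding, the n-coefficient is −2ah = 2h; matching it to the data gives h = -2, and then k = 10.
So f(n) = -1(n + 2)² + 10.
Hence h = -2.

-2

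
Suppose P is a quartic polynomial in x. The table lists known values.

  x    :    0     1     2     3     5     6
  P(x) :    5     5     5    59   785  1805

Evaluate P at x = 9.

10589

Write P(x) = ax^4 + bx³ + cx² + dx + e; the 6 given values yield a linear system in the 5 coefficients.
Solving, P(x) = 2x^4 - 3x³ - 5x² + 6x + 5.
Then P(9) = 10589.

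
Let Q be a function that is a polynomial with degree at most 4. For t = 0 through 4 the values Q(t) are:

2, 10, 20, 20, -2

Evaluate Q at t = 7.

-320

Write Q(t) = at^4 + bt³ + ct² + dt + e; the 5 given values yield a linear system in the 5 coefficients.
Solving, the leading coefficient vanishes, and Q(t) = -2t³ + 7t² + 3t + 2.
Then Q(7) = -320.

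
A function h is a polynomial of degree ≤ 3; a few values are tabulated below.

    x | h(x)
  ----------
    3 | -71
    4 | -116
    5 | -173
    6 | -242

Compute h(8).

-416

Write h(x) = ax³ + bx² + cx + d; the 4 given values yield a linear system in the 4 coefficients.
Solving, the leading coefficient vanishes, and h(x) = -6x² - 3x - 8.
Then h(8) = -416.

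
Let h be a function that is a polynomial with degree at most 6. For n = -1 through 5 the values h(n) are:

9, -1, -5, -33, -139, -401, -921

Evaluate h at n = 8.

-5409

Write h(n) = an^6 + bn^5 + cn^4 + dn³ + en² + pn + q; the 7 given values yield a linear system in the 7 coefficients.
Solving, the top 2 coefficients vanish, and h(n) = -n^4 - 3n³ + 4n² - 4n - 1.
Then h(8) = -5409.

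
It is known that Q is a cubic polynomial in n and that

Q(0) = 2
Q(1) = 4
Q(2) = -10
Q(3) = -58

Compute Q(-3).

Write Q(n) = an³ + bn² + cn + d; the 4 given values yield a linear system in the 4 coefficients.
Solving, Q(n) = -3n³ + n² + 4n + 2.
Then Q(-3) = 80.

80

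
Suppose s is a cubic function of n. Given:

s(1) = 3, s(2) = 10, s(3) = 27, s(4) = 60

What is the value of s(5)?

Write s(n) = an³ + bn² + cn + d; the 4 given values yield a linear system in the 4 coefficients.
Solving, s(n) = n³ - n² + 3n.
Then s(5) = 115.

115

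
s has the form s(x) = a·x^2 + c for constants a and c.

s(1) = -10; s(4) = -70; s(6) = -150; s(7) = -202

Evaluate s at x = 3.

From s(1) = -10 and s(4) = -70: 1a + c = -10 and 16a + c = -70.
Subtracting: 15a = -60, so a = -4; then c = -10 − (-4)·1 = -6.
So s(x) = -4x² − 6, and s(3) = -42.

-42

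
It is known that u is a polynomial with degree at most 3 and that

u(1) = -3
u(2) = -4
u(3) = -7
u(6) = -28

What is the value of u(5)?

Write u(x) = ax³ + bx² + cx + d; the 4 given values yield a linear system in the 4 coefficients.
Solving, the leading coefficient vanishes, and u(x) = -x² + 2x - 4.
Then u(5) = -19.

-19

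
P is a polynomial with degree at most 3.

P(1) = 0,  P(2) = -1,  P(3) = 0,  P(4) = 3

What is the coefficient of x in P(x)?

-4

First differences: -1, 1, 3. Second differences: 2, 2.
Level-2 differences are constant, so P has degree 2.
Fitting a degree-2 polynomial gives P(x) = x² - 4x + 3.
The coefficient of x is -4.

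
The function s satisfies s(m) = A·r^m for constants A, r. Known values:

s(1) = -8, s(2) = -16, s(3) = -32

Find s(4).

-64

Consecutive ratio: -16/(-8) = 2, and -32/(-16) = 2, so r = 2.
Then A·2^1 = -8 gives A = -4, and s(m) = -4·2^m.
s(4) = -4·2^4 = -64.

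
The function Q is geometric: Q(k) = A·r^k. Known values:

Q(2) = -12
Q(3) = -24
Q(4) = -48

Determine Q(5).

-96

Consecutive ratio: -24/(-12) = 2, and -48/(-24) = 2, so r = 2.
Then A·2^2 = -12 gives A = -3, and Q(k) = -3·2^k.
Q(5) = -3·2^5 = -96.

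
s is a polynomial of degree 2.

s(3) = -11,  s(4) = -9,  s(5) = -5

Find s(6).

Write s(t) = at² + bt + c; the 3 given values yield a linear system in the 3 coefficients.
Solving, s(t) = t² - 5t - 5.
Then s(6) = 1.

1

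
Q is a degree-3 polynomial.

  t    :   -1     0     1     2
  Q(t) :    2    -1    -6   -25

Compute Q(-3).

Write Q(t) = at³ + bt² + ct + d; the 4 given values yield a linear system in the 4 coefficients.
Solving, Q(t) = -2t³ - t² - 2t - 1.
Then Q(-3) = 50.

50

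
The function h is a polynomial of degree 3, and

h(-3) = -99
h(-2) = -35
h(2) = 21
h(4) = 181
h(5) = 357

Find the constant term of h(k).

Write h(k) = ak³ + bk² + ck + d; the 5 given values yield a linear system in the 4 coefficients.
Solving, h(k) = 3k³ - k² + 2k - 3.
The constant term is h(0) = -3.

-3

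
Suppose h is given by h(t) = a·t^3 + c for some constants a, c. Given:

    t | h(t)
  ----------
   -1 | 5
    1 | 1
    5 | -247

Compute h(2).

-13

From h(-1) = 5 and h(1) = 1: -1a + c = 5 and 1a + c = 1.
Subtracting: 2a = -4, so a = -2; then c = 5 − (-2)·(-1) = 3.
So h(t) = -2t³ + 3, and h(2) = -13.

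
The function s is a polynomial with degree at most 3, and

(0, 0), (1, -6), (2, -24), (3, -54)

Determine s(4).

First differences: -6, -18, -30. Second differences: -12, -12.
Level-2 differences are constant, so s has degree 2.
Fitting a degree-2 polynomial gives s(t) = -6t².
Then s(4) = -96.

-96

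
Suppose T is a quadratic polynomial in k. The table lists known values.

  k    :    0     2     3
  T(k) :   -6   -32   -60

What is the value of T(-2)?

-20

Write T(k) = ak² + bk + c; the 3 given values yield a linear system in the 3 coefficients.
Solving, T(k) = -5k² - 3k - 6.
Then T(-2) = -20.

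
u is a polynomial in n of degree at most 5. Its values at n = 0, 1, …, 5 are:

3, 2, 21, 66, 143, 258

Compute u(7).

First differences: -1, 19, 45, 77, 115. Second differences: 20, 26, 32, 38. Third differences: 6, 6, 6.
Level-3 differences are constant, so u has degree 3.
Fitting a degree-3 polynomial gives u(n) = n³ + 7n² - 9n + 3.
Then u(7) = 626.

626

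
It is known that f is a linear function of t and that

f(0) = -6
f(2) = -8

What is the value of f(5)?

-11

Write f(t) = at + b; the 2 given values yield a linear system in the 2 coefficients.
Solving, f(t) = -t - 6.
Then f(5) = -11.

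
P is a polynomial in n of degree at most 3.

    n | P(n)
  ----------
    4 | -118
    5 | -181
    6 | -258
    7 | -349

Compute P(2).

First differences: -63, -77, -91. Second differences: -14, -14.
Level-2 differences are constant, so P has degree 2.
Fitting a degree-2 polynomial gives P(n) = -7n² - 6.
Then P(2) = -34.

-34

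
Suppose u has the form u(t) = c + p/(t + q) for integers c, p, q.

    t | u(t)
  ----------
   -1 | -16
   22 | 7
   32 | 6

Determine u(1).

(u(t) − c)(t + q) = p for each data point; the three points give a linear system in c and q, then p follows.
Solving: c = 4, q = -2, p = 60, so u(t) = 4 + 60/(t − 2).
Then u(1) = 4 + 60/(-1) = -56.

-56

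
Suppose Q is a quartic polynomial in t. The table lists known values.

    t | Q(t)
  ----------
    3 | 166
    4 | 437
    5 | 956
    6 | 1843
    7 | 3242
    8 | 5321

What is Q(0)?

1

Write Q(t) = at^4 + bt³ + ct² + dt + e; the 6 given values yield a linear system in the 5 coefficients.
Solving, Q(t) = t^4 + 2t³ + 3t² + t + 1.
Then Q(0) = 1.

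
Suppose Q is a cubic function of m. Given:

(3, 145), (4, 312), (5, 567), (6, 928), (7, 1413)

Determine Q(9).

2827

First differences: 167, 255, 361, 485. Second differences: 88, 106, 124. Third differences: 18, 18.
Level-3 differences are constant, so Q has degree 3.
Fitting a degree-3 polynomial gives Q(m) = 3m³ + 8m² - 8.
Then Q(9) = 2827.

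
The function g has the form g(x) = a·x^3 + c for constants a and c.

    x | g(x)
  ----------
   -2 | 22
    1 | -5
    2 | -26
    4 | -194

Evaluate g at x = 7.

-1031

From g(-2) = 22 and g(1) = -5: -8a + c = 22 and 1a + c = -5.
Subtracting: 9a = -27, so a = -3; then c = 22 − (-3)·(-8) = -2.
So g(x) = -3x³ − 2, and g(7) = -1031.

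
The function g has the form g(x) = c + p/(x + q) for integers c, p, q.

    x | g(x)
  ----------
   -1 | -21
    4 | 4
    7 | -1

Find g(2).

24

(g(x) − c)(x + q) = p for each data point; the three points give a linear system in c and q, then p follows.
Solving: c = -6, q = -1, p = 30, so g(x) = -6 + 30/(x − 1).
Then g(2) = -6 + 30/1 = 24.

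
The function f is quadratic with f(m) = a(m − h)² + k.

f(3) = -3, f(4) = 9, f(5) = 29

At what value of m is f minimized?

First differences 12, 20; second difference 8 = 2a, so a = 4.
Expanding, the m-coefficient is −2ah = -8h; matching it to the data gives h = 2, and then k = -7.
So f(m) = 4(m − 2)² − 7.
Hence h = 2.

2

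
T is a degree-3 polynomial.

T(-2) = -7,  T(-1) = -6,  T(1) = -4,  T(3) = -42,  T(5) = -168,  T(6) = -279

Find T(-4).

21

Write T(m) = am³ + bm² + cm + d; the 6 given values yield a linear system in the 4 coefficients.
Solving, T(m) = -m³ - 2m² + 2m - 3.
Then T(-4) = 21.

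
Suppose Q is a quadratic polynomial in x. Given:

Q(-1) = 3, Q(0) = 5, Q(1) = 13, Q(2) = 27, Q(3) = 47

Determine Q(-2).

Write Q(x) = ax² + bx + c; the 5 given values yield a linear system in the 3 coefficients.
Solving, Q(x) = 3x² + 5x + 5.
Then Q(-2) = 7.

7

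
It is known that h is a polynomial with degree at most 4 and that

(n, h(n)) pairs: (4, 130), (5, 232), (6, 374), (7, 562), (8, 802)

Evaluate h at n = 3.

Write h(n) = an^4 + bn³ + cn² + dn + e; the 5 given values yield a linear system in the 5 coefficients.
Solving, the leading coefficient vanishes, and h(n) = n³ + 5n² - 4n + 2.
Then h(3) = 62.

62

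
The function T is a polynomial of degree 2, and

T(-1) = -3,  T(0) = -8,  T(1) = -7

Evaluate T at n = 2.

Write T(n) = an² + bn + c; the 3 given values yield a linear system in the 3 coefficients.
Solving, T(n) = 3n² - 2n - 8.
Then T(2) = 0.

0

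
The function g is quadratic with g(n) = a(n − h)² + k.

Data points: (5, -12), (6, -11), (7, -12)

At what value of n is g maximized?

First differences 1, -1; second difference -2 = 2a, so a = -1.
Expanding, the n-coefficient is −2ah = 2h; matching it to the data gives h = 6, and then k = -11.
So g(n) = -1(n − 6)² − 11.
Hence h = 6.

6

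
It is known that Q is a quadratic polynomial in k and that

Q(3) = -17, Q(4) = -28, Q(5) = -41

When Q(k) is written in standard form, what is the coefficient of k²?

Write Q(k) = ak² + bk + c; the 3 given values yield a linear system in the 3 coefficients.
Solving, Q(k) = -k² - 4k + 4.
The coefficient of k² is -1.

-1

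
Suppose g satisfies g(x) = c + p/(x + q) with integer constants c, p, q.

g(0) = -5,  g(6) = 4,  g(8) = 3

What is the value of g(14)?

2

(g(x) − c)(x + q) = p for each data point; the three points give a linear system in c and q, then p follows.
Solving: c = 1, q = -2, p = 12, so g(x) = 1 + 12/(x − 2).
Then g(14) = 1 + 12/12 = 2.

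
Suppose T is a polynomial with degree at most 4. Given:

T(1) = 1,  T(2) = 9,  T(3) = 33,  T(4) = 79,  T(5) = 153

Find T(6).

Write T(k) = ak^4 + bk³ + ck² + dk + e; the 5 given values yield a linear system in the 5 coefficients.
Solving, the leading coefficient vanishes, and T(k) = k³ + 2k² - 5k + 3.
Then T(6) = 261.

261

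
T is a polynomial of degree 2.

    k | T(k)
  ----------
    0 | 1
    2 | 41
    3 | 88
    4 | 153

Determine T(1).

Write T(k) = ak² + bk + c; the 4 given values yield a linear system in the 3 coefficients.
Solving, T(k) = 9k² + 2k + 1.
Then T(1) = 12.

12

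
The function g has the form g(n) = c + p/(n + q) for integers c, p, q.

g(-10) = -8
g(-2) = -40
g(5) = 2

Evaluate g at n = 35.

(g(n) − c)(n + q) = p for each data point; the three points give a linear system in c and q, then p follows.
Solving: c = -4, q = 1, p = 36, so g(n) = -4 + 36/(n + 1).
Then g(35) = -4 + 36/36 = -3.

-3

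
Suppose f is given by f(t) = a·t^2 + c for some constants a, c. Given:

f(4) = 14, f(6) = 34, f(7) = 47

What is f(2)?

2

From f(4) = 14 and f(6) = 34: 16a + c = 14 and 36a + c = 34.
Subtracting: 20a = 20, so a = 1; then c = 14 − 1·16 = -2.
So f(t) = 1t² − 2, and f(2) = 2.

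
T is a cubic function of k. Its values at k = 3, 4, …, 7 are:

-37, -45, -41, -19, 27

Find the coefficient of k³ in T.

1

Write T(k) = ak³ + bk² + ck + d; the 5 given values yield a linear system in the 4 coefficients.
Solving, T(k) = k³ - 6k² - 3k - 1.
The coefficient of k³ is 1.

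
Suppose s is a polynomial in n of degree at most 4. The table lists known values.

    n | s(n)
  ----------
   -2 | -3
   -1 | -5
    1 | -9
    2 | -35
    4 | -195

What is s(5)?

-353

Write s(n) = an^4 + bn³ + cn² + dn + e; the 5 given values yield a linear system in the 5 coefficients.
Solving, the leading coefficient vanishes, and s(n) = -2n³ - 4n² - 3.
Then s(5) = -353.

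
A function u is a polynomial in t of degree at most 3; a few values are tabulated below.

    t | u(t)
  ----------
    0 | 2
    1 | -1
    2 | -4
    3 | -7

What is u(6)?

First differences: -3, -3, -3.
Level-1 differences are constant, so u has degree 1.
Fitting a degree-1 polynomial gives u(t) = -3t + 2.
Then u(6) = -16.

-16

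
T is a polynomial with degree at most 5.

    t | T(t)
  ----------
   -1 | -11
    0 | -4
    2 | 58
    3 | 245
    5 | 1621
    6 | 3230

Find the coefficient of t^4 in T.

2

Write T(t) = at^5 + bt^4 + ct³ + dt² + et + p; the 6 given values yield a linear system in the 6 coefficients.
Solving, the leading coefficient vanishes, and T(t) = 2t^4 + 3t³ - t² + 5t - 4.
The coefficient of t^4 is 2.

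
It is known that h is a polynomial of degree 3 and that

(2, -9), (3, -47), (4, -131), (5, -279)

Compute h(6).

Write h(t) = at³ + bt² + ct + d; the 4 given values yield a linear system in the 4 coefficients.
Solving, h(t) = -3t³ + 4t² - t + 1.
Then h(6) = -509.

-509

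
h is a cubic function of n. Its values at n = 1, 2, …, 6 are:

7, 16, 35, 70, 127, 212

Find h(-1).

Write h(n) = an³ + bn² + cn + d; the 6 given values yield a linear system in the 4 coefficients.
Solving, h(n) = n³ - n² + 5n + 2.
Then h(-1) = -5.

-5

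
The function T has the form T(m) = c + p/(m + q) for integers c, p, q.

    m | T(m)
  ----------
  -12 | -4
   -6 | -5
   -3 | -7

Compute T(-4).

-6

(T(m) − c)(m + q) = p for each data point; the three points give a linear system in c and q, then p follows.
Solving: c = -3, q = 0, p = 12, so T(m) = -3 + 12/(m + 0).
Then T(-4) = -3 + 12/(-4) = -6.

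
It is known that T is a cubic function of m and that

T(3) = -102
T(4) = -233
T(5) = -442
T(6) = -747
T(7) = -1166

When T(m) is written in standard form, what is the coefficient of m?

1

Write T(m) = am³ + bm² + cm + d; the 5 given values yield a linear system in the 4 coefficients.
Solving, T(m) = -3m³ - 3m² + m + 3.
The coefficient of m is 1.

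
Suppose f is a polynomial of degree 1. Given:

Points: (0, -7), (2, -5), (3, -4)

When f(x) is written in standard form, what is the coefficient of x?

1

Write f(x) = ax + b; the 3 given values yield a linear system in the 2 coefficients.
Solving, f(x) = x - 7.
The coefficient of x is 1.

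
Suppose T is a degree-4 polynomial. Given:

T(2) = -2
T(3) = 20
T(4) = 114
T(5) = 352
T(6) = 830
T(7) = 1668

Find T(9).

First differences: 22, 94, 238, 478, 838. Second differences: 72, 144, 240, 360. Third differences: 72, 96, 120. Fourth differences: 24, 24.
Level-4 differences are constant, so T has degree 4.
Fitting a degree-4 polynomial gives T(x) = x^4 - 2x³ - x² + 2.
Then T(9) = 5024.

5024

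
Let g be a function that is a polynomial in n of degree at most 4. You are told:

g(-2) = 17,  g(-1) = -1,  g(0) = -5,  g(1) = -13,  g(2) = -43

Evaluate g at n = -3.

Write g(n) = an^4 + bn³ + cn² + dn + e; the 5 given values yield a linear system in the 5 coefficients.
Solving, the leading coefficient vanishes, and g(n) = -3n³ - 2n² - 3n - 5.
Then g(-3) = 67.

67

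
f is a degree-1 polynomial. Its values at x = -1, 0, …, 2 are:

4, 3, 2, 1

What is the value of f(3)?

First differences: -1, -1, -1.
Level-1 differences are constant, so f has degree 1.
Fitting a degree-1 polynomial gives f(x) = -x + 3.
Then f(3) = 0.

0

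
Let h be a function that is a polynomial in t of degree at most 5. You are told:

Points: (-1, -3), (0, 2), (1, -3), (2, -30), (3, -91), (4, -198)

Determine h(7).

-915

First differences: 5, -5, -27, -61, -107. Second differences: -10, -22, -34, -46. Third differences: -12, -12, -12.
Level-3 differences are constant, so h has degree 3.
Fitting a degree-3 polynomial gives h(t) = -2t³ - 5t² + 2t + 2.
Then h(7) = -915.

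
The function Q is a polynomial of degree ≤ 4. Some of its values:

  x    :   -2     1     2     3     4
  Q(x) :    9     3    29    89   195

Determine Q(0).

-1

Write Q(x) = ax^4 + bx³ + cx² + dx + e; the 5 given values yield a linear system in the 5 coefficients.
Solving, the leading coefficient vanishes, and Q(x) = 2x³ + 5x² - 3x - 1.
Then Q(0) = -1.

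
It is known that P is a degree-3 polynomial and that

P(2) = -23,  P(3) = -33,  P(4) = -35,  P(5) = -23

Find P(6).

Write P(k) = ak³ + bk² + ck + d; the 4 given values yield a linear system in the 4 coefficients.
Solving, P(k) = k³ - 5k² - 4k - 3.
Then P(6) = 9.

9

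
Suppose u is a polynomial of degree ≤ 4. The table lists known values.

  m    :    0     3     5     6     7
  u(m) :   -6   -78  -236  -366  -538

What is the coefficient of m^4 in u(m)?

0

Write u(m) = am^4 + bm³ + cm² + dm + e; the 5 given values yield a linear system in the 5 coefficients.
Solving, the leading coefficient vanishes, and u(m) = -m³ - 3m² - 6m - 6.
The coefficient of m^4 is 0.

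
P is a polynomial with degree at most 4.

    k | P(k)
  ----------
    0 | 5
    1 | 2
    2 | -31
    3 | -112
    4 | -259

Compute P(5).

Write P(k) = ak^4 + bk³ + ck² + dk + e; the 5 given values yield a linear system in the 5 coefficients.
Solving, the leading coefficient vanishes, and P(k) = -3k³ - 6k² + 6k + 5.
Then P(5) = -490.

-490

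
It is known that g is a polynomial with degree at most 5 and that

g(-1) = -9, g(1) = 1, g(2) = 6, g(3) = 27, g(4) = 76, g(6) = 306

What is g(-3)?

Write g(t) = at^5 + bt^4 + ct³ + dt² + et + p; the 6 given values yield a linear system in the 6 coefficients.
Solving, the top 2 coefficients vanish, and g(t) = 2t³ - 4t² + 3t.
Then g(-3) = -99.

-99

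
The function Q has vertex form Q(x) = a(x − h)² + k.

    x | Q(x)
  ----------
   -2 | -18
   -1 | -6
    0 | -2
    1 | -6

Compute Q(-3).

-38

First differences 12, 4, -4; second difference -8 = 2a, so a = -4.
Expanding, the x-coefficient is −2ah = 8h; matching it to the data gives h = 0, and then k = -2.
So Q(x) = -4(x + 0)² − 2.
Q(-3) = -4·(-3)² − 2 = -38.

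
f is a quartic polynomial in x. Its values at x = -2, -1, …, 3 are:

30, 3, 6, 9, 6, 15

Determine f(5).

261

First differences: -27, 3, 3, -3, 9. Second differences: 30, 0, -6, 12. Third differences: -30, -6, 18. Fourth differences: 24, 24.
Level-4 differences are constant, so f has degree 4.
Fitting a degree-4 polynomial gives f(x) = x^4 - 3x³ - x² + 6x + 6.
Then f(5) = 261.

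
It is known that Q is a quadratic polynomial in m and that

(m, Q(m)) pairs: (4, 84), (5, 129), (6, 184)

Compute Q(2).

Write Q(m) = am² + bm + c; the 3 given values yield a linear system in the 3 coefficients.
Solving, Q(m) = 5m² + 4.
Then Q(2) = 24.

24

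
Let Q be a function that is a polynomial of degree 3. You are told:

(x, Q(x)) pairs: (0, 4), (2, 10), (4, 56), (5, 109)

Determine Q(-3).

Write Q(x) = ax³ + bx² + cx + d; the 4 given values yield a linear system in the 4 coefficients.
Solving, Q(x) = x³ - x² + x + 4.
Then Q(-3) = -35.

-35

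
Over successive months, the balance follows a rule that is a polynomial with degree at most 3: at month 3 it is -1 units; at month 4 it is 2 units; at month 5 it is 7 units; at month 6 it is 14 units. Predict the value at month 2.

-2

Write the value at x as Q(x).
First differences: 3, 5, 7. Second differences: 2, 2.
Level-2 differences are constant, so Q has degree 2.
Fitting a degree-2 polynomial gives Q(x) = x² - 4x + 2.
Then Q(2) = -2.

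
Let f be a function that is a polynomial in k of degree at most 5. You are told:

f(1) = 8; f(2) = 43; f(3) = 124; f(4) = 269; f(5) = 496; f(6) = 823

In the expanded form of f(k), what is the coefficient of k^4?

0

First differences: 35, 81, 145, 227, 327. Second differences: 46, 64, 82, 100. Third differences: 18, 18, 18.
Level-3 differences are constant, so f has degree 3.
Fitting a degree-3 polynomial gives f(k) = 3k³ + 5k² - k + 1.
The coefficient of k^4 is 0.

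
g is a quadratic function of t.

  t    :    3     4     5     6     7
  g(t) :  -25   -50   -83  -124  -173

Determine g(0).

First differences: -25, -33, -41, -49. Second differences: -8, -8, -8.
Level-2 differences are constant, so g has degree 2.
Fitting a degree-2 polynomial gives g(t) = -4t² + 3t + 2.
Then g(0) = 2.

2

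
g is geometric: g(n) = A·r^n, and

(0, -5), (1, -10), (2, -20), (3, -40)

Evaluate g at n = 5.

-160

Consecutive ratio: -10/(-5) = 2, and -20/(-10) = 2, so r = 2.
Then A·2^0 = -5 gives A = -5, and g(n) = -5·2^n.
g(5) = -5·2^5 = -160.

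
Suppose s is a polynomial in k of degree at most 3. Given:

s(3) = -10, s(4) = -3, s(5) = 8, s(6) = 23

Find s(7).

42

Write s(k) = ak³ + bk² + ck + d; the 4 given values yield a linear system in the 4 coefficients.
Solving, the leading coefficient vanishes, and s(k) = 2k² - 7k - 7.
Then s(7) = 42.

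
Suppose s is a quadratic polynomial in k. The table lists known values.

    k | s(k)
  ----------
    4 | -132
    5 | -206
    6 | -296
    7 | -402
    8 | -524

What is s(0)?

Write s(k) = ak² + bk + c; the 5 given values yield a linear system in the 3 coefficients.
Solving, s(k) = -8k² - 2k + 4.
The constant term is s(0) = 4.

4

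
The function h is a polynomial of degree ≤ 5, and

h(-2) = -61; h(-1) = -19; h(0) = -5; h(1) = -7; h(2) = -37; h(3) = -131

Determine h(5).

-775

First differences: 42, 14, -2, -30, -94. Second differences: -28, -16, -28, -64. Third differences: 12, -12, -36. Fourth differences: -24, -24.
Level-4 differences are constant, so h has degree 4.
Fitting a degree-4 polynomial gives h(n) = -n^4 - 7n² + 6n - 5.
Then h(5) = -775.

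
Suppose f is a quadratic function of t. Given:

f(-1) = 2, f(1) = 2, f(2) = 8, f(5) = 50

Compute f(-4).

32

Write f(t) = at² + bt + c; the 4 given values yield a linear system in the 3 coefficients.
Solving, f(t) = 2t².
Then f(-4) = 32.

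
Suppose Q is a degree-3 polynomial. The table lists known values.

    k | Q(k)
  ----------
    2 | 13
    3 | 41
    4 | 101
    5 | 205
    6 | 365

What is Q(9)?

1301

First differences: 28, 60, 104, 160. Second differences: 32, 44, 56. Third differences: 12, 12.
Level-3 differences are constant, so Q has degree 3.
Fitting a degree-3 polynomial gives Q(k) = 2k³ - 2k² + 5.
Then Q(9) = 1301.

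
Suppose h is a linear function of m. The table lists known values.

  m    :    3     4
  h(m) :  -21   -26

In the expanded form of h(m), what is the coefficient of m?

Write h(m) = am + b; the 2 given values yield a linear system in the 2 coefficients.
Solving, h(m) = -5m - 6.
The coefficient of m is -5.

-5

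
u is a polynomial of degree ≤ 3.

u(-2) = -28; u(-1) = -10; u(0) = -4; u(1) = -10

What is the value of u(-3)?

-58

First differences: 18, 6, -6. Second differences: -12, -12.
Level-2 differences are constant, so u has degree 2.
Fitting a degree-2 polynomial gives u(t) = -6t² - 4.
Then u(-3) = -58.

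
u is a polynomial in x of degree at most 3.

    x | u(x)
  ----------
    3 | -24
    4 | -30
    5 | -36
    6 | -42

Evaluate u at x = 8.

First differences: -6, -6, -6.
Level-1 differences are constant, so u has degree 1.
Fitting a degree-1 polynomial gives u(x) = -6x - 6.
Then u(8) = -54.

-54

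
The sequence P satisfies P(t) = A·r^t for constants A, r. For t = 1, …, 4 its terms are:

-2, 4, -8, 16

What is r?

-2

Consecutive ratio: 4/(-2) = -2, and -8/4 = -2, so r = -2.
Then A·(-2)^1 = -2 gives A = 1, and P(t) = 1·(-2)^t.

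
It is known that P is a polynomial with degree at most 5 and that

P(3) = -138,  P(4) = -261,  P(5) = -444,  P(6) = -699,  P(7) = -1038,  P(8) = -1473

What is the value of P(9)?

First differences: -123, -183, -255, -339, -435. Second differences: -60, -72, -84, -96. Third differences: -12, -12, -12.
Level-3 differences are constant, so P has degree 3.
Fitting a degree-3 polynomial gives P(n) = -2n³ - 6n² - 7n - 9.
Then P(9) = -2016.

-2016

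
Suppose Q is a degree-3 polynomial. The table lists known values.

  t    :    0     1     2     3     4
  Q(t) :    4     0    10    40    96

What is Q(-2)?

30

First differences: -4, 10, 30, 56. Second differences: 14, 20, 26. Third differences: 6, 6.
Level-3 differences are constant, so Q has degree 3.
Fitting a degree-3 polynomial gives Q(t) = t³ + 4t² - 9t + 4.
Then Q(-2) = 30.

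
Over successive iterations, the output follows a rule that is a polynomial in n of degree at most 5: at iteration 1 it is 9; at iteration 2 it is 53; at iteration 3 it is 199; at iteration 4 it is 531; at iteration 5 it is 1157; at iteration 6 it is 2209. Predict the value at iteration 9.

Write the value at n as g(n).
First differences: 44, 146, 332, 626, 1052. Second differences: 102, 186, 294, 426. Third differences: 84, 108, 132. Fourth differences: 24, 24.
Level-4 differences are constant, so g has degree 4.
Fitting a degree-4 polynomial gives g(n) = n^4 + 4n³ + 2n² - 5n + 7.
Then g(9) = 9601.

9601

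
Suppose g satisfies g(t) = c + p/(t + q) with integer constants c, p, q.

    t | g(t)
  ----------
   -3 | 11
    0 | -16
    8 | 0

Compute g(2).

-4

(g(t) − c)(t + q) = p for each data point; the three points give a linear system in c and q, then p follows.
Solving: c = 2, q = 1, p = -18, so g(t) = 2 − 18/(t + 1).
Then g(2) = 2 − 18/3 = -4.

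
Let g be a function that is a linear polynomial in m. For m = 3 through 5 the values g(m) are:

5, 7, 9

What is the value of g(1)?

Write g(m) = am + b; the 3 given values yield a linear system in the 2 coefficients.
Solving, g(m) = 2m - 1.
Then g(1) = 1.

1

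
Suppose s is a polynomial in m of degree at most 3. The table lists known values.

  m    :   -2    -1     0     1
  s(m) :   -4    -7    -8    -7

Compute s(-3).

1

First differences: -3, -1, 1. Second differences: 2, 2.
Level-2 differences are constant, so s has degree 2.
Fitting a degree-2 polynomial gives s(m) = m² - 8.
Then s(-3) = 1.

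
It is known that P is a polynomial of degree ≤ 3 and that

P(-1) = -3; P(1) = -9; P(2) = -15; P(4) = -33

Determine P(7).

Write P(x) = ax³ + bx² + cx + d; the 4 given values yield a linear system in the 4 coefficients.
Solving, the leading coefficient vanishes, and P(x) = -x² - 3x - 5.
Then P(7) = -75.

-75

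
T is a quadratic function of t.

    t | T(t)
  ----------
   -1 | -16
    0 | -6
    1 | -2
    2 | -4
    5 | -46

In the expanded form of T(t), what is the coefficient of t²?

-3

Write T(t) = at² + bt + c; the 5 given values yield a linear system in the 3 coefficients.
Solving, T(t) = -3t² + 7t - 6.
The coefficient of t² is -3.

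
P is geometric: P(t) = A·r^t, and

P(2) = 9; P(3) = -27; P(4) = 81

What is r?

-3

Consecutive ratio: -27/9 = -3, and 81/(-27) = -3, so r = -3.
Then A·(-3)^2 = 9 gives A = 1, and P(t) = 1·(-3)^t.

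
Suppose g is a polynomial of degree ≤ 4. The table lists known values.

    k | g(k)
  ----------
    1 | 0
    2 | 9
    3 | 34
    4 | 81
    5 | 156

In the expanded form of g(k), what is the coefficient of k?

-4

First differences: 9, 25, 47, 75. Second differences: 16, 22, 28. Third differences: 6, 6.
Level-3 differences are constant, so g has degree 3.
Fitting a degree-3 polynomial gives g(k) = k³ + 2k² - 4k + 1.
The coefficient of k is -4.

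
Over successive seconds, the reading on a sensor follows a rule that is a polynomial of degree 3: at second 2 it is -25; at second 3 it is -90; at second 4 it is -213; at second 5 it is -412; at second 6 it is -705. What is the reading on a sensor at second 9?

-2328

Write the value at k as g(k).
First differences: -65, -123, -199, -293. Second differences: -58, -76, -94. Third differences: -18, -18.
Level-3 differences are constant, so g has degree 3.
Fitting a degree-3 polynomial gives g(k) = -3k³ - 2k² + 2k + 3.
Then g(9) = -2328.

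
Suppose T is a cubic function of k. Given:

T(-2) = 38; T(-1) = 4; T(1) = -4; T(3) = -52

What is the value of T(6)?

Write T(k) = ak³ + bk² + ck + d; the 4 given values yield a linear system in the 4 coefficients.
Solving, T(k) = -3k³ + 4k² - k - 4.
Then T(6) = -514.

-514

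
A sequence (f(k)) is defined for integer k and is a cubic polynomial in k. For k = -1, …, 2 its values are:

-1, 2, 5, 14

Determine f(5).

137

Write f(k) = ak³ + bk² + ck + d; the 4 given values yield a linear system in the 4 coefficients.
Solving, f(k) = k³ + 2k + 2.
Then f(5) = 137.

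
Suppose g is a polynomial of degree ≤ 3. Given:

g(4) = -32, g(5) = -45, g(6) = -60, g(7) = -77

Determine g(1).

-5

First differences: -13, -15, -17. Second differences: -2, -2.
Level-2 differences are constant, so g has degree 2.
Fitting a degree-2 polynomial gives g(k) = -k² - 4k.
Then g(1) = -5.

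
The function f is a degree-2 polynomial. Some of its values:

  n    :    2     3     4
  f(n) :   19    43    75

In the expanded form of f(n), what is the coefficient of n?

4

Write f(n) = an² + bn + c; the 3 given values yield a linear system in the 3 coefficients.
Solving, f(n) = 4n² + 4n - 5.
The coefficient of n is 4.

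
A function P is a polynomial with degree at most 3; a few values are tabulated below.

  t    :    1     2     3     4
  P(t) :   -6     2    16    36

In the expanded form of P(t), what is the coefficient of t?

-1

First differences: 8, 14, 20. Second differences: 6, 6.
Level-2 differences are constant, so P has degree 2.
Fitting a degree-2 polynomial gives P(t) = 3t² - t - 8.
The coefficient of t is -1.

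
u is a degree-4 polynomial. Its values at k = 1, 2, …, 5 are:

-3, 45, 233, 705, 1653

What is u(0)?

-7

Write u(k) = ak^4 + bk³ + ck² + dk + e; the 5 given values yield a linear system in the 5 coefficients.
Solving, u(k) = 2k^4 + 4k³ - 4k² + 2k - 7.
The constant term is u(0) = -7.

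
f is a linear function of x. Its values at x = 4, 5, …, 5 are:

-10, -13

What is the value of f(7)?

Write f(x) = ax + b; the 2 given values yield a linear system in the 2 coefficients.
Solving, f(x) = -3x + 2.
Then f(7) = -19.

-19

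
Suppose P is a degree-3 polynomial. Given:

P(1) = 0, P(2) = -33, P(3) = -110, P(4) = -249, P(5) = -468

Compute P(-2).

First differences: -33, -77, -139, -219. Second differences: -44, -62, -80. Third differences: -18, -18.
Level-3 differences are constant, so P has degree 3.
Fitting a degree-3 polynomial gives P(k) = -3k³ - 4k² + 7.
Then P(-2) = 15.

15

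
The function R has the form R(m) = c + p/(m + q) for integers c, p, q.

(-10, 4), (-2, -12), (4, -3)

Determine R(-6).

12

(R(m) − c)(m + q) = p for each data point; the three points give a linear system in c and q, then p follows.
Solving: c = 0, q = 4, p = -24, so R(m) = -24/(m + 4).
Then R(-6) = 0 − 24/(-2) = 12.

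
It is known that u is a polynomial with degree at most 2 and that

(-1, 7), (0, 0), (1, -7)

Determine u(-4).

28

First differences: -7, -7.
Level-1 differences are constant, so u has degree 1.
Fitting a degree-1 polynomial gives u(m) = -7m.
Then u(-4) = 28.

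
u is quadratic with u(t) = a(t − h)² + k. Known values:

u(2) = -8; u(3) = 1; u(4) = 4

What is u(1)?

First differences 9, 3; second difference -6 = 2a, so a = -3.
Expanding, the t-coefficient is −2ah = 6h; matching it to the data gives h = 4, and then k = 4.
So u(t) = -3(t − 4)² + 4.
u(1) = -3·(-3)² + 4 = -23.

-23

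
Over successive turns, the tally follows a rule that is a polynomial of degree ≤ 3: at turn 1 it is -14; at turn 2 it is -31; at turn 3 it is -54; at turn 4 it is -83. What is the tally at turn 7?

Write the value at n as P(n).
First differences: -17, -23, -29. Second differences: -6, -6.
Level-2 differences are constant, so P has degree 2.
Fitting a degree-2 polynomial gives P(n) = -3n² - 8n - 3.
Then P(7) = -206.

-206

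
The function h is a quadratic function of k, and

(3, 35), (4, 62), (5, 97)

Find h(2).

Write h(k) = ak² + bk + c; the 3 given values yield a linear system in the 3 coefficients.
Solving, h(k) = 4k² - k + 2.
Then h(2) = 16.

16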